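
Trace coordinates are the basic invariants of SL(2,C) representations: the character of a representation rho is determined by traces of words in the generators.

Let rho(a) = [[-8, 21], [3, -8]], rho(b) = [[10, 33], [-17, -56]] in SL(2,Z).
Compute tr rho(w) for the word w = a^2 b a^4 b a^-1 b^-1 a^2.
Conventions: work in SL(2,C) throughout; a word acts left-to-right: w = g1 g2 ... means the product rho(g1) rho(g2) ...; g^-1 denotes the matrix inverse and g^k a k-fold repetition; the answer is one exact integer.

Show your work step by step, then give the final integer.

rho(a) = [[-8, 21], [3, -8]]
... * rho(a) = [[-8, 21], [3, -8]]  ->  [[127, -336], [-48, 127]]
... * rho(b) = [[10, 33], [-17, -56]]  ->  [[6982, 23007], [-2639, -8696]]
... * rho(a) = [[-8, 21], [3, -8]]  ->  [[13165, -37434], [-4976, 14149]]
... * rho(a) = [[-8, 21], [3, -8]]  ->  [[-217622, 575937], [82255, -217688]]
... * rho(a) = [[-8, 21], [3, -8]]  ->  [[3468787, -9177558], [-1311104, 3468859]]
... * rho(a) = [[-8, 21], [3, -8]]  ->  [[-55282970, 146264991], [20895409, -55284056]]
... * rho(b) = [[10, 33], [-17, -56]]  ->  [[-3039334547, -10015177506], [1148783042, 3785455633]]
... * rho(a^-1) = [[-8, -21], [-3, -8]]  ->  [[54360208894, 143947445535], [-20546631235, -54408088946]]
... * rho(b^-1) = [[-56, -33], [17, 10]]  ->  [[-597065123969, -354412438152], [225673837078, 133957941295]]
... * rho(a) = [[-8, 21], [3, -8]]  ->  [[3713283677296, -9703068098133], [-1403516872739, 3667487048278]]
... * rho(a) = [[-8, 21], [3, -8]]  ->  [[-58815473712767, 155603502008280], [22230596126746, -58813750713743]]
tr = -58815473712767 + -58813750713743 = -117629224426510

-117629224426510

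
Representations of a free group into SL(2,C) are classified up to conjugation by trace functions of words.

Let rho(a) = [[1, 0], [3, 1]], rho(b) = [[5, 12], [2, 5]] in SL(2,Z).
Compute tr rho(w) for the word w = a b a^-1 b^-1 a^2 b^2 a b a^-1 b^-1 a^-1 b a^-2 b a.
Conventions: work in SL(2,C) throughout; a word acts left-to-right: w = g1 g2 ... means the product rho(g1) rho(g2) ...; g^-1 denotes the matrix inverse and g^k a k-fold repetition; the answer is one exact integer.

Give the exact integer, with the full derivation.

7830445410242

rho(a) = [[1, 0], [3, 1]]
... * rho(b) = [[5, 12], [2, 5]]  ->  [[5, 12], [17, 41]]
... * rho(a^-1) = [[1, 0], [-3, 1]]  ->  [[-31, 12], [-106, 41]]
... * rho(b^-1) = [[5, -12], [-2, 5]]  ->  [[-179, 432], [-612, 1477]]
... * rho(a) = [[1, 0], [3, 1]]  ->  [[1117, 432], [3819, 1477]]
... * rho(a) = [[1, 0], [3, 1]]  ->  [[2413, 432], [8250, 1477]]
... * rho(b) = [[5, 12], [2, 5]]  ->  [[12929, 31116], [44204, 106385]]
... * rho(b) = [[5, 12], [2, 5]]  ->  [[126877, 310728], [433790, 1062373]]
... * rho(a) = [[1, 0], [3, 1]]  ->  [[1059061, 310728], [3620909, 1062373]]
... * rho(b) = [[5, 12], [2, 5]]  ->  [[5916761, 14262372], [20229291, 48762773]]
... * rho(a^-1) = [[1, 0], [-3, 1]]  ->  [[-36870355, 14262372], [-126059028, 48762773]]
... * rho(b^-1) = [[5, -12], [-2, 5]]  ->  [[-212876519, 513756120], [-727820686, 1756522201]]
... * rho(a^-1) = [[1, 0], [-3, 1]]  ->  [[-1754144879, 513756120], [-5997387289, 1756522201]]
... * rho(b) = [[5, 12], [2, 5]]  ->  [[-7743212155, -18480957948], [-26473892043, -63186036463]]
... * rho(a^-1) = [[1, 0], [-3, 1]]  ->  [[47699661689, -18480957948], [163084217346, -63186036463]]
... * rho(a^-1) = [[1, 0], [-3, 1]]  ->  [[103142535533, -18480957948], [352642326735, -63186036463]]
... * rho(b) = [[5, 12], [2, 5]]  ->  [[478750761769, 1145305636656], [1636839560749, 3915777738505]]
... * rho(a) = [[1, 0], [3, 1]]  ->  [[3914667671737, 1145305636656], [13384172776264, 3915777738505]]
tr = 3914667671737 + 3915777738505 = 7830445410242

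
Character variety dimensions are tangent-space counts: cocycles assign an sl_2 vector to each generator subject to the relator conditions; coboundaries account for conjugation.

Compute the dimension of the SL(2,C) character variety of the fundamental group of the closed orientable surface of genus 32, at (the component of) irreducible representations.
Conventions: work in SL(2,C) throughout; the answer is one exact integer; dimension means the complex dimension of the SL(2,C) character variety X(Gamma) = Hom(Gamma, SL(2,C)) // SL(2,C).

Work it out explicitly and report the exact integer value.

Gamma = pi_1(Sigma_32) = < a_1, b_1, ..., a_32, b_32 | prod [a_i, b_i] > has 2g = 64 generators and 1 relator.
A cocycle assigns one sl_2 vector per generator subject to the relator condition d_2(z) = 0: dim of the unconstrained space is 3*2g = 192.
d_2 is surjective at irreducible rho (its cokernel H^2 is dual to H^0 = 0), so dim Z^1 = 192 - 3 = 189.
As always at irreducible rho, dim B^1 = 3.
dim H^1 = 189 - 3 = 186 = dim X.

186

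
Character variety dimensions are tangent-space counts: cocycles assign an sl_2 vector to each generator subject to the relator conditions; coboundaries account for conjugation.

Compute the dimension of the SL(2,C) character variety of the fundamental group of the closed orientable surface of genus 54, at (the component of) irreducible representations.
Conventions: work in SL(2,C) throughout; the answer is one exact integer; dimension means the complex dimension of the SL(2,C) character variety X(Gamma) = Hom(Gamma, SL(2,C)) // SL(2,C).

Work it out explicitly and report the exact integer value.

pi_1 of the closed genus-54 surface has 108 generators bound by the single product-of-commutators relator.
A cocycle assigns one sl_2 vector per generator subject to the relator condition d_2(z) = 0: dim of the unconstrained space is 3*2g = 324.
H^2 = coker(d_2) is dual to H^0 = 0 at irreducible rho (Poincare duality), so d_2 is onto: dim Z^1 = 321.
Coboundaries contribute dim B^1 = 3 (injective at irreducible rho).
dim X = dim H^1 = 321 - 3 = 318.

318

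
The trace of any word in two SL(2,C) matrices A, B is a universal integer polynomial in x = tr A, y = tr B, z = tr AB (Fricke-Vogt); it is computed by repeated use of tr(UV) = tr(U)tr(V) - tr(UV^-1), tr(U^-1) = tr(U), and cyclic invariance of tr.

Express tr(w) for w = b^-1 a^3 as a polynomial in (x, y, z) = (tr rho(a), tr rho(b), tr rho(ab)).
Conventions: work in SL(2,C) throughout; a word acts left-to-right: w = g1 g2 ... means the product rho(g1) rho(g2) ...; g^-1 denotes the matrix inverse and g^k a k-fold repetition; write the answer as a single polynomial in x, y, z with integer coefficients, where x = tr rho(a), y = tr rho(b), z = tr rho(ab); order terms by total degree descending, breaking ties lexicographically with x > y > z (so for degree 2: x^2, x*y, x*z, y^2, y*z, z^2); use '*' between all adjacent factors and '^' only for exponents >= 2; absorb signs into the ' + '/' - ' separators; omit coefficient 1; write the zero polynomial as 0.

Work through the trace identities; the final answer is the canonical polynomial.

next, trace(a^2) = trace(a)*trace(a) - trace(1)   [square of a] = x^2 - 2
and trace(a^3) = trace(a)*trace(a^2) - trace(a)   [square of a] = x^3 - 3*x
and trace(b a^2) = trace(a)*trace(b a) - trace(b)   [square of a] = x*z - y
and trace(a^3 b) = trace(a)*trace(b a^2) - trace(b a)   [square of a] = x^2*z - x*y - z
next, trace(b^-1 a^3) = trace(a^3)*trace(b) - trace(a^3 b)   [inverse elimination on b] = x^3*y - x^2*z - 2*x*y + z

x^3*y - x^2*z - 2*x*y + z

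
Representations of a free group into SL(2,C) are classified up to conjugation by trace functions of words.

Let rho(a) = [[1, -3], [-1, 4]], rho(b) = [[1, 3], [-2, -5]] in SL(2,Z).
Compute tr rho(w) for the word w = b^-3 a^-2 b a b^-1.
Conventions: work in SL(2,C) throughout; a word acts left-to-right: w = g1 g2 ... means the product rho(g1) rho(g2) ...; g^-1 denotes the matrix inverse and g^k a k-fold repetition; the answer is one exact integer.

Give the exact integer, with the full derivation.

rho(b^-1) = [[-5, -3], [2, 1]]
... * rho(b^-1) = [[-5, -3], [2, 1]]  ->  [[19, 12], [-8, -5]]
... * rho(b^-1) = [[-5, -3], [2, 1]]  ->  [[-71, -45], [30, 19]]
... * rho(a^-1) = [[4, 3], [1, 1]]  ->  [[-329, -258], [139, 109]]
... * rho(a^-1) = [[4, 3], [1, 1]]  ->  [[-1574, -1245], [665, 526]]
... * rho(b) = [[1, 3], [-2, -5]]  ->  [[916, 1503], [-387, -635]]
... * rho(a) = [[1, -3], [-1, 4]]  ->  [[-587, 3264], [248, -1379]]
... * rho(b^-1) = [[-5, -3], [2, 1]]  ->  [[9463, 5025], [-3998, -2123]]
tr = 9463 + -2123 = 7340

7340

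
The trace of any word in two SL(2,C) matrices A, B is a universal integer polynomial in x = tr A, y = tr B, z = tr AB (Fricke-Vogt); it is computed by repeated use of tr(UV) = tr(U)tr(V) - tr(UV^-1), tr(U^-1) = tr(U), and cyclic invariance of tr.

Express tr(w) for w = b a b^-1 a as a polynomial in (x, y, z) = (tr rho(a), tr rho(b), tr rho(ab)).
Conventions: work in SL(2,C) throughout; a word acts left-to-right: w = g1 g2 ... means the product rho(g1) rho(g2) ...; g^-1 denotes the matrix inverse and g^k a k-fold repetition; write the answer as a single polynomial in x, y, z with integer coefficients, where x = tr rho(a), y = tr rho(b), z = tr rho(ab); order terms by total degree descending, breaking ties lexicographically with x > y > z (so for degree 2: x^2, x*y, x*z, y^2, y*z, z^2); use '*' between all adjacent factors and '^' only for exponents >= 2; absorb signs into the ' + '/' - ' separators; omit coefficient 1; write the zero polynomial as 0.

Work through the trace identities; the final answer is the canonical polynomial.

apply: trace(a b a) = trace(a) trace(b a) - trace(b)  (reduce the a square) = x*z - y
use: trace(a b a b) = trace(a b) trace(a b) - trace(1)  (split on a) = z^2 - 2
trace(b a b^-1 a) = trace(a b a) trace(b) - trace(a b a b)  (eliminate b^-1) = x*y*z - y^2 - z^2 + 2

x*y*z - y^2 - z^2 + 2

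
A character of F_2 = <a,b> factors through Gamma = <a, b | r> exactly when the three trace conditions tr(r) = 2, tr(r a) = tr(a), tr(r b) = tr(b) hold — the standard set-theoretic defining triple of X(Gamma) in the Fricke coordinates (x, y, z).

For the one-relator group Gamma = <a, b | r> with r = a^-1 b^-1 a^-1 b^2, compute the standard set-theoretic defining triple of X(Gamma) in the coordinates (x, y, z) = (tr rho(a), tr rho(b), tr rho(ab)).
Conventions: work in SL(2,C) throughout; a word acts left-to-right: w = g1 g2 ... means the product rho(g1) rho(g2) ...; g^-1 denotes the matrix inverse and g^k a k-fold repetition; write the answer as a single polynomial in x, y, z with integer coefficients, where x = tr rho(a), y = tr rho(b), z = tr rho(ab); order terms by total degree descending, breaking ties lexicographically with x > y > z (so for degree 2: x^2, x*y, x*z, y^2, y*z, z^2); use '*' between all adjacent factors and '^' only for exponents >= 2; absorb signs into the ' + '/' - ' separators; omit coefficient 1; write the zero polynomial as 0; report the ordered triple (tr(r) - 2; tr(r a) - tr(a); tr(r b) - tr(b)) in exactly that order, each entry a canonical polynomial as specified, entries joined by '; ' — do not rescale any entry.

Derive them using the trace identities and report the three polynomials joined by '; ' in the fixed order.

x*y^2*z - y^3 - y*z^2 - x*z + 3*y - 2; x*y - x - z; x*y^3*z - y^4 - y^2*z^2 - 2*x*y*z + 4*y^2 + z^2 - y - 2

trace(a^-1 b) = trace(b)*trace(a) - trace(b a) = x*y - z
so trace(b^2) = trace(b)*trace(b) - trace(1) = y^2 - 2
trace(b a b) = trace(b)*trace(a b) - trace(a) = y*z - x
trace(b^2 a b) = trace(b)*trace(b a b) - trace(b a) = y^2*z - x*y - z
trace(a b a b) = trace(a b)*trace(a b) - trace(1)   [split at repeated a] = z^2 - 2
trace(a b a) = trace(a)*trace(b a) - trace(b) = x*z - y
reduce: trace(b^2 a b a) = trace(b)*trace(a b a b) - trace(a b a) = y*z^2 - x*z - y
so trace(a^-1 b^2 a b) = trace(b^2 a b)*trace(a) - trace(b^2 a b a) = x*y^2*z - x^2*y - y*z^2 + y
trace(b^-1 a^-1 b^2 a) = trace(a^-1 b^2 a)*trace(b) - trace(a^-1 b^2 a b) = -x*y^2*z + x^2*y + y^3 + y*z^2 - 3*y
trace(a^-1 b^-1 a^-1 b^2) = trace(b^-1 a^-1 b^2)*trace(a) - trace(b^-1 a^-1 b^2 a) = x*y^2*z - y^3 - y*z^2 - x*z + 3*y
trace(b^3) = trace(b)*trace(b^2) - trace(b)   [square of b] = y^3 - 3*y
so trace(a^-1 b^3) = trace(b^3)*trace(a) - trace(b^3 a)   [inverse elimination on a] = x*y^3 - y^2*z - 2*x*y + z
reduce: trace(a^-1 b^3 a^-1) = trace(a^-1 b^3)*trace(a) - trace(a^-1 b^3 a)   [inverse elimination on a] = x^2*y^3 - x*y^2*z - 2*x^2*y - y^3 + x*z + 3*y
reduce: trace(b^4) = trace(b)*trace(b^3) - trace(b^2)   [square of b] = y^4 - 4*y^2 + 2
trace(b^4 a) = trace(b)*trace(b^2 a b) - trace(b^2 a)   [square of b] = y^3*z - x*y^2 - 2*y*z + x
reduce: trace(b a^-1 b^3) = trace(b^4)*trace(a) - trace(b^4 a)   [inverse elimination on a] = x*y^4 - y^3*z - 3*x*y^2 + 2*y*z + x
trace(b^3 a b a) = trace(b)*trace(b a b a b) - trace(b a b a)   [square of b] = y^2*z^2 - x*y*z - y^2 - z^2 + 2
trace(b a^-1 b^3 a) = trace(b^3 a b)*trace(a) - trace(b^3 a b a)   [inverse elimination on a] = x*y^3*z - x^2*y^2 - y^2*z^2 - x*y*z + x^2 + y^2 + z^2 - 2
trace(a^-1 b^3 a^-1 b) = trace(b a^-1 b^3)*trace(a) - trace(b a^-1 b^3 a)   [inverse elimination on a] = x^2*y^4 - 2*x*y^3*z - 2*x^2*y^2 + y^2*z^2 + 3*x*y*z - y^2 - z^2 + 2
reduce: trace(a^-1 b^-1 a^-1 b^3) = trace(a^-1 b^3 a^-1)*trace(b) - trace(a^-1 b^3 a^-1 b)   [inverse elimination on b] = x*y^3*z - y^4 - y^2*z^2 - 2*x*y*z + 4*y^2 + z^2 - 2
assemble the triple (trace(r) - 2; trace(r a) - x; trace(r b) - y)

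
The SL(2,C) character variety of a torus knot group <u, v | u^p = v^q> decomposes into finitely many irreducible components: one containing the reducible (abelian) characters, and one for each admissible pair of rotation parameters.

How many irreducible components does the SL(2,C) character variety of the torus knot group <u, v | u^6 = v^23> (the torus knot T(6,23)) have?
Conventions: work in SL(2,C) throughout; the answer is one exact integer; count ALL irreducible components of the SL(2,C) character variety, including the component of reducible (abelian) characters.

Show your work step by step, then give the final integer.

56

In the torus knot group T(6,23), u^6 = v^23 is central, so an irreducible representation sends it to +I or -I (Schur).
On an irreducible component, tr(u) is locked at 2*cos(pi*alpha/6) for some alpha in 1..5, and tr(v) at 2*cos(pi*beta/23) for some beta in 1..22.
The two central values (-1)^alpha I and (-1)^beta I must be the same matrix, so alpha and beta share a parity.
count pairs: odd alpha (3 choices) x odd beta (11), plus even alpha (2) x even beta (11): 3*11 + 2*11 = 55.
components with irreducible characters: 55; plus the single component of reducible (abelian) characters: total 56.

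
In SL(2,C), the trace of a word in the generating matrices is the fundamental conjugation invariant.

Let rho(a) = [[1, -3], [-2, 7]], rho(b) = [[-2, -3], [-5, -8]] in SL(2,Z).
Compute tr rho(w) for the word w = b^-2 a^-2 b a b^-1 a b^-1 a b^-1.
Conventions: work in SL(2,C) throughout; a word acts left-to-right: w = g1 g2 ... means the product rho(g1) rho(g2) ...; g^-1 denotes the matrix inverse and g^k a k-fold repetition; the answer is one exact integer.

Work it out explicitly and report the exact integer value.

-2093777818

rho(b^-1) = [[-8, 3], [5, -2]]
... * rho(b^-1) = [[-8, 3], [5, -2]]  ->  [[79, -30], [-50, 19]]
... * rho(a^-1) = [[7, 3], [2, 1]]  ->  [[493, 207], [-312, -131]]
... * rho(a^-1) = [[7, 3], [2, 1]]  ->  [[3865, 1686], [-2446, -1067]]
... * rho(b) = [[-2, -3], [-5, -8]]  ->  [[-16160, -25083], [10227, 15874]]
... * rho(a) = [[1, -3], [-2, 7]]  ->  [[34006, -127101], [-21521, 80437]]
... * rho(b^-1) = [[-8, 3], [5, -2]]  ->  [[-907553, 356220], [574353, -225437]]
... * rho(a) = [[1, -3], [-2, 7]]  ->  [[-1619993, 5216199], [1025227, -3301118]]
... * rho(b^-1) = [[-8, 3], [5, -2]]  ->  [[39040939, -15292377], [-24707406, 9677917]]
... * rho(a) = [[1, -3], [-2, 7]]  ->  [[69625693, -224169456], [-44063240, 141867637]]
... * rho(b^-1) = [[-8, 3], [5, -2]]  ->  [[-1677852824, 657215991], [1061844105, -415924994]]
tr = -1677852824 + -415924994 = -2093777818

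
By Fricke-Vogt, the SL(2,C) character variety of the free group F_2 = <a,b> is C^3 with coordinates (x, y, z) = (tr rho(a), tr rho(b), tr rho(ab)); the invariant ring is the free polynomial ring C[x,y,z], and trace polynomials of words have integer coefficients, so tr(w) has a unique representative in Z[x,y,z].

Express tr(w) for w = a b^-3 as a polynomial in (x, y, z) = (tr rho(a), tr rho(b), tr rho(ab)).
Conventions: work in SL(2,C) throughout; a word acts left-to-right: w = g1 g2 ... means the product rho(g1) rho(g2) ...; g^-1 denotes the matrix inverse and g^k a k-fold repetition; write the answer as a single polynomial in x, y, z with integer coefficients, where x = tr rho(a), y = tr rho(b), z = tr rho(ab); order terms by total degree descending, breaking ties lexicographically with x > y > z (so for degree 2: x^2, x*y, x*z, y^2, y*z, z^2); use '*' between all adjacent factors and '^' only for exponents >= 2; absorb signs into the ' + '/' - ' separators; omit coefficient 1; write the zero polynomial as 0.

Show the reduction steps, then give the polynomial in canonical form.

x*y^3 - y^2*z - 2*x*y + z

reduce: trace(b^-1 a) = trace(a)*trace(b) - trace(a b) = x*y - z
trace(a b^-2) = trace(b^-1 a)*trace(b) - trace(b^-1 a b) = x*y^2 - y*z - x
so trace(a b^-3) = trace(a b^-2)*trace(b) - trace(a b^-1) = x*y^3 - y^2*z - 2*x*y + z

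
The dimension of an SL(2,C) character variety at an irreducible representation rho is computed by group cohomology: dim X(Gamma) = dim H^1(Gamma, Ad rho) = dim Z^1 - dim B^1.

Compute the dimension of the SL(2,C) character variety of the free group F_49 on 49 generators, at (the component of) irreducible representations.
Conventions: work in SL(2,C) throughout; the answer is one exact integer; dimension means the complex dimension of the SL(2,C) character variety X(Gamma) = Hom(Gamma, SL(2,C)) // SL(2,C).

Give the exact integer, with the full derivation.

144

Gamma = F_49 has 49 generators and no relators.
So Z^1 = (sl_2)^49 in full: dim Z^1 = 147.
At an irreducible rho the centralizer of the image in sl_2 is 0, so the coboundary map sl_2 -> Z^1 is injective: dim B^1 = 3.
dim X = dim H^1 = dim Z^1 - dim B^1 = 147 - 3 = 144.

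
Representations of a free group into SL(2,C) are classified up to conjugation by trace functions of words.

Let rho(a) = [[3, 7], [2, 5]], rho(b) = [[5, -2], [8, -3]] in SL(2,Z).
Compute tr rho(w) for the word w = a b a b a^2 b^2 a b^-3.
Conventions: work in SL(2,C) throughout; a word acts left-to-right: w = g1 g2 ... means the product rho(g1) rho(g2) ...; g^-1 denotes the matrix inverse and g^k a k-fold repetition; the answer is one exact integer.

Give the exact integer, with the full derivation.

rho(a) = [[3, 7], [2, 5]]
... * rho(b) = [[5, -2], [8, -3]]  ->  [[71, -27], [50, -19]]
... * rho(a) = [[3, 7], [2, 5]]  ->  [[159, 362], [112, 255]]
... * rho(b) = [[5, -2], [8, -3]]  ->  [[3691, -1404], [2600, -989]]
... * rho(a) = [[3, 7], [2, 5]]  ->  [[8265, 18817], [5822, 13255]]
... * rho(a) = [[3, 7], [2, 5]]  ->  [[62429, 151940], [43976, 107029]]
... * rho(b) = [[5, -2], [8, -3]]  ->  [[1527665, -580678], [1076112, -409039]]
... * rho(b) = [[5, -2], [8, -3]]  ->  [[2992901, -1313296], [2108248, -925107]]
... * rho(a) = [[3, 7], [2, 5]]  ->  [[6352111, 14383827], [4474530, 10132201]]
... * rho(b^-1) = [[-3, 2], [-8, 5]]  ->  [[-134126949, 84623357], [-94481198, 59610065]]
... * rho(b^-1) = [[-3, 2], [-8, 5]]  ->  [[-274606009, 154862887], [-193436926, 109087929]]
... * rho(b^-1) = [[-3, 2], [-8, 5]]  ->  [[-415085069, 225102417], [-292392654, 158565793]]
tr = -415085069 + 158565793 = -256519276

-256519276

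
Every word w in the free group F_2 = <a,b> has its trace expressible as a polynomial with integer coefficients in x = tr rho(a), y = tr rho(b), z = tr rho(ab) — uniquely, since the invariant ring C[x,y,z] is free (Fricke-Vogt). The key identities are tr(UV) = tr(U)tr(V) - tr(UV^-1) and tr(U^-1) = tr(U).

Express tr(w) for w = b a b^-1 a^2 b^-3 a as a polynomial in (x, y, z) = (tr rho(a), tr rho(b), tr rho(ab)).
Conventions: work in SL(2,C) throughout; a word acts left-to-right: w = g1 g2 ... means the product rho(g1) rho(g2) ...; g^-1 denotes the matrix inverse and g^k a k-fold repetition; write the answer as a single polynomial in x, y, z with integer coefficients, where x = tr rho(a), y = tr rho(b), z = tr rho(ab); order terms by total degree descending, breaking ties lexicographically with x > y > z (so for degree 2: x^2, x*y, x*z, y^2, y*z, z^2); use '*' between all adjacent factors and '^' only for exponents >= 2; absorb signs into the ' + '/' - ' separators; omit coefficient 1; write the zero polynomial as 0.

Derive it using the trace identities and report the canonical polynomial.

x^3*y^4*z - x^2*y^5 - 2*x^2*y^3*z^2 - 2*x^3*y^2*z + x*y^2*z^3 + 4*x^2*y^3 + 3*x^2*y*z^2 + y^5 + y^3*z^2 - x*y^2*z - x*z^3 - 3*x^2*y - 5*y^3 - 2*y*z^2 + 2*x*z + 5*y

tr(b a^2) = tr(a) * tr(b a) - tr(b)  (reduce the a square) = x*z - y
so tr(a b a^2) = tr(a) * tr(b a^2) - tr(b a)  (reduce the a square) = x^2*z - x*y - z
so tr(a b a^3) = tr(a) * tr(a b a^2) - tr(a b a)  (reduce the a square) = x^3*z - x^2*y - 2*x*z + y
reduce: tr(b a b a) = tr(b a) * tr(b a) - tr(1)  (split on b) = z^2 - 2
tr(b a b) = tr(b) * tr(a b) - tr(a)  (reduce the b square) = y*z - x
so tr(b a b a^2) = tr(a) * tr(b a b a) - tr(b a b)  (reduce the a square) = x*z^2 - y*z - x
so tr(a b a^3 b) = tr(a) * tr(b a b a^2) - tr(b a b a)  (reduce the a square) = x^2*z^2 - x*y*z - x^2 - z^2 + 2
so tr(a b a^3 b^-1) = tr(a b a^3) * tr(b) - tr(a b a^3 b)  (eliminate b^-1) = x^3*y*z - x^2*y^2 - x^2*z^2 - x*y*z + x^2 + y^2 + z^2 - 2
so tr(b^-2 a b a^3) = tr(a b a^3 b^-1) * tr(b) - tr(a b a^3)  (eliminate b^-1) = x^3*y^2*z - x^2*y^3 - x^2*y*z^2 - x^3*z - x*y^2*z + 2*x^2*y + y^3 + y*z^2 + 2*x*z - 3*y
tr(a^2 b^-3 a b a) = tr(b^-2 a b a^3) * tr(b) - tr(b^-2 a b a^3 b)  (eliminate b^-1) = x^3*y^3*z - x^2*y^4 - x^2*y^2*z^2 - 2*x^3*y*z - x*y^3*z + 3*x^2*y^2 + x^2*z^2 + y^4 + y^2*z^2 + 3*x*y*z - x^2 - 4*y^2 - z^2 + 2
tr(b a b a b a) = tr(a b) * tr(a b a b) - tr(a^-1 b^-1)  (split on a) = z^3 - 3*z
so tr(b a b a b) = tr(b) * tr(a b a b) - tr(a b a)  (reduce the b square) = y*z^2 - x*z - y
tr(a b a b a^2 b) = tr(a) * tr(b a b a b a) - tr(b a b a b)  (reduce the a square) = x*z^3 - y*z^2 - 2*x*z + y
reduce: tr(b^-1 a b a b a^2) = tr(a b a b a^2) * tr(b) - tr(a b a b a^2 b)  (eliminate b^-1) = x^2*y*z^2 - x*y^2*z - x*z^3 - x^2*y + 2*x*z + y
tr(a b a b a^2 b^-2) = tr(b^-1 a b a b a^2) * tr(b) - tr(b^-1 a b a b a^2 b)  (eliminate b^-1) = x^2*y^2*z^2 - x*y^3*z - x*y*z^3 - x^2*y^2 - x^2*z^2 + 3*x*y*z + x^2 + y^2 + z^2 - 2
so tr(a^2 b^-3 a b a b) = tr(a b a b a^2 b^-2) * tr(b) - tr(a b a b a^2 b^-1)  (eliminate b^-1) = x^2*y^3*z^2 - x*y^4*z - x*y^2*z^3 - x^2*y^3 - 2*x^2*y*z^2 + 4*x*y^2*z + x*z^3 + 2*x^2*y + y^3 + y*z^2 - 2*x*z - 3*y
tr(b a b^-1 a^2 b^-3 a) = tr(a^2 b^-3 a b a) * tr(b) - tr(a^2 b^-3 a b a b)  (eliminate b^-1) = x^3*y^4*z - x^2*y^5 - 2*x^2*y^3*z^2 - 2*x^3*y^2*z + x*y^2*z^3 + 4*x^2*y^3 + 3*x^2*y*z^2 + y^5 + y^3*z^2 - x*y^2*z - x*z^3 - 3*x^2*y - 5*y^3 - 2*y*z^2 + 2*x*z + 5*y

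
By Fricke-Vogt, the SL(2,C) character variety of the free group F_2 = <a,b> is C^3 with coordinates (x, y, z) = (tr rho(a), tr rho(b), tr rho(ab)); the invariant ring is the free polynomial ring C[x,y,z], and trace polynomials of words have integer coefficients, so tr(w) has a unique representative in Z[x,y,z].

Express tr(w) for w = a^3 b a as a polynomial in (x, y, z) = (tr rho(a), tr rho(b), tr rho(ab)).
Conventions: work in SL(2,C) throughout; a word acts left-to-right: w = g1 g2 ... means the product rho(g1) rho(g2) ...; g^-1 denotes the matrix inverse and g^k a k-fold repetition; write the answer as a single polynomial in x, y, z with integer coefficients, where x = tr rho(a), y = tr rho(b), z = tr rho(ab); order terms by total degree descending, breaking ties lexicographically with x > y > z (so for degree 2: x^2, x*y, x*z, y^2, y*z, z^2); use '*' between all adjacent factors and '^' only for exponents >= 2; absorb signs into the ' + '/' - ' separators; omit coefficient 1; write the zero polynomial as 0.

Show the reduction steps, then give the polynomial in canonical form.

x^3*z - x^2*y - 2*x*z + y

trace(a b a) = trace(a)*trace(b a) - trace(b)  (reduce the a square) = x*z - y
trace(a^2 b a) = trace(a)*trace(a b a) - trace(a b)  (reduce the a square) = x^2*z - x*y - z
and trace(a^3 b a) = trace(a)*trace(a^2 b a) - trace(a^2 b)  (reduce the a square) = x^3*z - x^2*y - 2*x*z + y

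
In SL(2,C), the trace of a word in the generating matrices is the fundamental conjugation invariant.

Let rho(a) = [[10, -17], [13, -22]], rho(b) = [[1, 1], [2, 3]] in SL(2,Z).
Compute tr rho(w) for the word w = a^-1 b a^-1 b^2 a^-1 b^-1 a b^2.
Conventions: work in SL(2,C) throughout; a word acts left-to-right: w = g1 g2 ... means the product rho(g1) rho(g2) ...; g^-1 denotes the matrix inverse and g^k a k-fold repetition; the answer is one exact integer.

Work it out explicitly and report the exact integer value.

35450030

rho(a^-1) = [[-22, 17], [-13, 10]]
... * rho(b) = [[1, 1], [2, 3]]  ->  [[12, 29], [7, 17]]
... * rho(a^-1) = [[-22, 17], [-13, 10]]  ->  [[-641, 494], [-375, 289]]
... * rho(b) = [[1, 1], [2, 3]]  ->  [[347, 841], [203, 492]]
... * rho(b) = [[1, 1], [2, 3]]  ->  [[2029, 2870], [1187, 1679]]
... * rho(a^-1) = [[-22, 17], [-13, 10]]  ->  [[-81948, 63193], [-47941, 36969]]
... * rho(b^-1) = [[3, -1], [-2, 1]]  ->  [[-372230, 145141], [-217761, 84910]]
... * rho(a) = [[10, -17], [13, -22]]  ->  [[-1835467, 3134808], [-1073780, 1833917]]
... * rho(b) = [[1, 1], [2, 3]]  ->  [[4434149, 7568957], [2594054, 4427971]]
... * rho(b) = [[1, 1], [2, 3]]  ->  [[19572063, 27141020], [11449996, 15877967]]
tr = 19572063 + 15877967 = 35450030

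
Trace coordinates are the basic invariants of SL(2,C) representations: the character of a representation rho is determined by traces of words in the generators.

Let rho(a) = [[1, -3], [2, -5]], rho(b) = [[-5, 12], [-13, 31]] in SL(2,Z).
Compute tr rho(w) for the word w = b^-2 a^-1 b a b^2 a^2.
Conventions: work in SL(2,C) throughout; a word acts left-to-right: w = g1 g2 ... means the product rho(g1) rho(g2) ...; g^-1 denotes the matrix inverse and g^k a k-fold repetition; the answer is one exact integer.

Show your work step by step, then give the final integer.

2357210

rho(b^-1) = [[31, -12], [13, -5]]
... * rho(b^-1) = [[31, -12], [13, -5]]  ->  [[805, -312], [338, -131]]
... * rho(a^-1) = [[-5, 3], [-2, 1]]  ->  [[-3401, 2103], [-1428, 883]]
... * rho(b) = [[-5, 12], [-13, 31]]  ->  [[-10334, 24381], [-4339, 10237]]
... * rho(a) = [[1, -3], [2, -5]]  ->  [[38428, -90903], [16135, -38168]]
... * rho(b) = [[-5, 12], [-13, 31]]  ->  [[989599, -2356857], [415509, -989588]]
... * rho(b) = [[-5, 12], [-13, 31]]  ->  [[25691146, -61187379], [10787099, -25691120]]
... * rho(a) = [[1, -3], [2, -5]]  ->  [[-96683612, 228863457], [-40595141, 96094303]]
... * rho(a) = [[1, -3], [2, -5]]  ->  [[361043302, -854266449], [151593465, -358686092]]
tr = 361043302 + -358686092 = 2357210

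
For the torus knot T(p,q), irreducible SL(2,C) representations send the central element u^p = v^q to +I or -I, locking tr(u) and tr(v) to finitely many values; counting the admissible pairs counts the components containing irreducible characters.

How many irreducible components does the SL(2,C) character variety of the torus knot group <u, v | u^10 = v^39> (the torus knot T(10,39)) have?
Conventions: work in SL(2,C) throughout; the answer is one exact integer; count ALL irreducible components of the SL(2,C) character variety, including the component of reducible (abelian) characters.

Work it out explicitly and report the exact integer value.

172

For T(10,39): irreducibility forces the central element u^10 = v^39 to one of +I, -I.
This locks tr(u) to 2*cos(pi*alpha/10), alpha in 1..9, and tr(v) to 2*cos(pi*beta/39), beta in 1..38, on each component of irreducible characters.
u^10 = (-1)^alpha I and v^39 = (-1)^beta I must agree, so alpha and beta have equal parity.
Enumerate parity-matched pairs: 5*19 odd-odd plus 4*19 even-even gives 171.
components with irreducible characters: 171; plus the single component of reducible (abelian) characters: total 172.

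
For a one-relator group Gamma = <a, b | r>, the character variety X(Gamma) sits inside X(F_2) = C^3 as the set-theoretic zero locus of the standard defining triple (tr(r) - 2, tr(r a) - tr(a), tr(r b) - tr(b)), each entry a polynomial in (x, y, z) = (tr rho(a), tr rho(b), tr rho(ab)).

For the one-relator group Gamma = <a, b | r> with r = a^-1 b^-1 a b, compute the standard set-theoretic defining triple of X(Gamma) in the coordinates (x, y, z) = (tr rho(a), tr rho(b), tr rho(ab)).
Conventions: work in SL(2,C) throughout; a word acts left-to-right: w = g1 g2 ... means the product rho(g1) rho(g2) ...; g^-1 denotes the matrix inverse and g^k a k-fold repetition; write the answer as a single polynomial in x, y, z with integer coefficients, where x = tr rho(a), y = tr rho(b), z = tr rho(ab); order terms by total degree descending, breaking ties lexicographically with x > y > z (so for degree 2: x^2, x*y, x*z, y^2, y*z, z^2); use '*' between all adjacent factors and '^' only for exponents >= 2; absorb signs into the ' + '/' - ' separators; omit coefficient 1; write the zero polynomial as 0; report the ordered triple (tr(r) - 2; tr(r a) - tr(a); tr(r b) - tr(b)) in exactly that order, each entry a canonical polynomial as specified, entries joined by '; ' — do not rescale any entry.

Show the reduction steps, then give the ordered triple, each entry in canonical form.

use: trace(b a b) = trace(b)*trace(a b) - trace(a)  (reduce the b square) = y*z - x
apply: trace(b a b a) = trace(b a)*trace(b a) - trace(1)  (split on b) = z^2 - 2
use: trace(a b a^-1 b) = trace(b a b)*trace(a) - trace(b a b a)  (eliminate a^-1) = x*y*z - x^2 - z^2 + 2
use: trace(a^-1 b^-1 a b) = trace(a b a^-1)*trace(b) - trace(a b a^-1 b)  (eliminate b^-1) = -x*y*z + x^2 + y^2 + z^2 - 2
trace(a^2 b) = trace(a)*trace(b a) - trace(b)  (reduce the a square) = x*z - y
trace(a^2) = trace(a)*trace(a) - trace(1)  (reduce the a square) = x^2 - 2
trace(a b^2 a) = trace(b)*trace(a^2 b) - trace(a^2)  (reduce the b square) = x*y*z - x^2 - y^2 + 2
trace(a b^2 a b) = trace(b)*trace(a b a b) - trace(a b a)  (reduce the b square) = y*z^2 - x*z - y
trace(b^-1 a b^2 a) = trace(a b^2 a)*trace(b) - trace(a b^2 a b)  (eliminate b^-1) = x*y^2*z - x^2*y - y^3 - y*z^2 + x*z + 3*y
trace(a^-1 b^-1 a b^2) = trace(b^-1 a b^2)*trace(a) - trace(b^-1 a b^2 a)  (eliminate a^-1) = -x*y^2*z + x^2*y + y^3 + y*z^2 - 3*y
assemble the triple (trace(r) - 2; trace(r a) - x; trace(r b) - y)

-x*y*z + x^2 + y^2 + z^2 - 4; 0; -x*y^2*z + x^2*y + y^3 + y*z^2 - 4*y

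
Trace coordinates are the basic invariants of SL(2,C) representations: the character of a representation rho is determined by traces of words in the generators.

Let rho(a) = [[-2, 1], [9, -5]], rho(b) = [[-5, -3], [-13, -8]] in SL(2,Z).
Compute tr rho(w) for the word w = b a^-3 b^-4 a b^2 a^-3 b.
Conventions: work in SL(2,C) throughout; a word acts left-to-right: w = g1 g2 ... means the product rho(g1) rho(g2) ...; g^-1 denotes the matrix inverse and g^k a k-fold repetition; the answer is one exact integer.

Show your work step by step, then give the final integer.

rho(b) = [[-5, -3], [-13, -8]]
... * rho(a^-1) = [[-5, -1], [-9, -2]]  ->  [[52, 11], [137, 29]]
... * rho(a^-1) = [[-5, -1], [-9, -2]]  ->  [[-359, -74], [-946, -195]]
... * rho(a^-1) = [[-5, -1], [-9, -2]]  ->  [[2461, 507], [6485, 1336]]
... * rho(b^-1) = [[-8, 3], [13, -5]]  ->  [[-13097, 4848], [-34512, 12775]]
... * rho(b^-1) = [[-8, 3], [13, -5]]  ->  [[167800, -63531], [442171, -167411]]
... * rho(b^-1) = [[-8, 3], [13, -5]]  ->  [[-2168303, 821055], [-5713711, 2163568]]
... * rho(b^-1) = [[-8, 3], [13, -5]]  ->  [[28020139, -10610184], [73836072, -27958973]]
... * rho(a) = [[-2, 1], [9, -5]]  ->  [[-151531934, 81071059], [-399302901, 213630937]]
... * rho(b) = [[-5, -3], [-13, -8]]  ->  [[-296264097, -193972670], [-780687676, -511138793]]
... * rho(b) = [[-5, -3], [-13, -8]]  ->  [[4002965195, 2440573651], [10548242689, 6431173372]]
... * rho(a^-1) = [[-5, -1], [-9, -2]]  ->  [[-41979988834, -8884112497], [-110621773793, -23410589433]]
... * rho(a^-1) = [[-5, -1], [-9, -2]]  ->  [[289856956643, 59748213828], [763804173862, 157442952659]]
... * rho(a^-1) = [[-5, -1], [-9, -2]]  ->  [[-1987018707667, -409353384299], [-5236007443241, -1078690079180]]
... * rho(b) = [[-5, -3], [-13, -8]]  ->  [[15256687534222, 9235883197393], [40203008245545, 24337542963163]]
tr = 15256687534222 + 24337542963163 = 39594230497385

39594230497385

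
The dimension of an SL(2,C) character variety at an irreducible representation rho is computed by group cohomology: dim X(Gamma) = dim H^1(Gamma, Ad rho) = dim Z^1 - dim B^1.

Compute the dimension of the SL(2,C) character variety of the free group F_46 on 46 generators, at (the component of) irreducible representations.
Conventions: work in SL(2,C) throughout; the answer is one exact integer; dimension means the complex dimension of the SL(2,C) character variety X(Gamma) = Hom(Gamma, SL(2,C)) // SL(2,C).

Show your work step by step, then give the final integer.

135

Gamma = F_46 has 46 generators and no relators.
A cocycle picks one sl_2 vector per generator freely, giving dim Z^1 = 3*46 = 138.
Irreducibility makes the coboundary map sl_2 -> Z^1 injective (trivial centralizer), so dim B^1 = 3.
dim X = dim H^1 = dim Z^1 - dim B^1 = 138 - 3 = 135.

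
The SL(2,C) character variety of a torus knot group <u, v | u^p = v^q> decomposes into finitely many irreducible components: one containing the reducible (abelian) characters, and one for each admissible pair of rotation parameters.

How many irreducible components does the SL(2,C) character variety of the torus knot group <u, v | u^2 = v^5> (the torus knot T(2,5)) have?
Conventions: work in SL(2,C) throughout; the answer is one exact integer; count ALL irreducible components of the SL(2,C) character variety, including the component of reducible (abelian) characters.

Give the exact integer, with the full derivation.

In the torus knot group T(2,5), u^2 = v^5 is central, so an irreducible representation sends it to +I or -I (Schur).
This locks tr(u) to 2*cos(pi*alpha/2), alpha in 1..1, and tr(v) to 2*cos(pi*beta/5), beta in 1..4, on each component of irreducible characters.
u^2 = (-1)^alpha I and v^5 = (-1)^beta I must agree, so alpha and beta have equal parity.
Enumerate parity-matched pairs: 1*2 odd-odd plus 0*2 even-even gives 2.
Total: 2 irreducible-character components + 1 reducible (abelian) component = 3.

3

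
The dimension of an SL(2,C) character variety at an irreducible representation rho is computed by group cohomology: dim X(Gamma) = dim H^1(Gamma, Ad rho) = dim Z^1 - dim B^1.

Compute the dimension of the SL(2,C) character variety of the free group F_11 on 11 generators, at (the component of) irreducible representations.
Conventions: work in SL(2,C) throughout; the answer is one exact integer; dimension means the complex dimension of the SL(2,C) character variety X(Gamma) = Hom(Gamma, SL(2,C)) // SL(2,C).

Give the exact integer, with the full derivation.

Here Gamma is free of rank 11 — no relator constrains a cocycle.
So Z^1 = (sl_2)^11 in full: dim Z^1 = 33.
At an irreducible rho the centralizer of the image in sl_2 is 0, so the coboundary map sl_2 -> Z^1 is injective: dim B^1 = 3.
Therefore dim X = 33 - 3 = 30.

30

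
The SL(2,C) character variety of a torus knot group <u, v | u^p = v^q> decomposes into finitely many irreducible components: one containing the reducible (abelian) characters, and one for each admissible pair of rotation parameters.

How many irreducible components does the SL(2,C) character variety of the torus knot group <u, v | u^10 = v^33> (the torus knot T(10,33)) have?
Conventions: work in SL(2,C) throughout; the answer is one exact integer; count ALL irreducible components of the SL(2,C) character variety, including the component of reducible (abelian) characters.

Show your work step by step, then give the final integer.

In the torus knot group T(10,33), u^10 = v^33 is central, so an irreducible representation sends it to +I or -I (Schur).
So on each irreducible component the traces are pinned: tr(u) = 2*cos(pi*alpha/10) with 1 <= alpha <= 9, tr(v) = 2*cos(pi*beta/33) with 1 <= beta <= 32.
The two central values (-1)^alpha I and (-1)^beta I must be the same matrix, so alpha and beta share a parity.
Enumerate parity-matched pairs: 5*16 odd-odd plus 4*16 even-even gives 144.
Total: 144 irreducible-character components + 1 reducible (abelian) component = 145.

145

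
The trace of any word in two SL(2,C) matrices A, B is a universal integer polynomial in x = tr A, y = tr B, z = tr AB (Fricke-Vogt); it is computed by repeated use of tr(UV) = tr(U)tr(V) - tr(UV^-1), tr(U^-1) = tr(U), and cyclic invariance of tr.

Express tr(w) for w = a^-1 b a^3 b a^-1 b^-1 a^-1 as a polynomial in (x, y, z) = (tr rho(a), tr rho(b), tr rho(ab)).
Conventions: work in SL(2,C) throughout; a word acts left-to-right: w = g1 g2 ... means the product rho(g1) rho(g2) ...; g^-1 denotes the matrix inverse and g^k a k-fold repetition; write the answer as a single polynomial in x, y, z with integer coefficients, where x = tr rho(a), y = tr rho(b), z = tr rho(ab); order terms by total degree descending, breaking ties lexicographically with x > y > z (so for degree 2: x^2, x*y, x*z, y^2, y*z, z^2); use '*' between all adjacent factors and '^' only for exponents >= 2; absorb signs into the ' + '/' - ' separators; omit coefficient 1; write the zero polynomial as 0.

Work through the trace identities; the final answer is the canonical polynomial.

tr(b a^2) = tr(a) * tr(b a) - tr(b) = x*z - y
tr(a b a^2) = tr(a) * tr(b a^2) - tr(b a) = x^2*z - x*y - z
tr(a^3 b a) = tr(a) * tr(a b a^2) - tr(a b a) = x^3*z - x^2*y - 2*x*z + y
tr(b a b a) = tr(b a) * tr(b a) - tr(1) = z^2 - 2
tr(b a b) = tr(b) * tr(a b) - tr(a) = y*z - x
tr(b a^2 b a) = tr(a) * tr(b a b a) - tr(b a b) = x*z^2 - y*z - x
and tr(a^2) = tr(a) * tr(a) - tr(1) = x^2 - 2
tr(b a^2 b) = tr(b) * tr(a^2 b) - tr(a^2) = x*y*z - x^2 - y^2 + 2
tr(b a^2 b a^2) = tr(a) * tr(b a^2 b a) - tr(b a^2 b) = x^2*z^2 - 2*x*y*z + y^2 - 2
tr(a b a^3 b a) = tr(a) * tr(b a^2 b a^2) - tr(b a^2 b a) = x^3*z^2 - 2*x^2*y*z + x*y^2 - x*z^2 + y*z - x
and tr(b a b a b a) = tr(a b a b) * tr(a b) - tr(b a) = z^3 - 3*z
tr(b a b a b) = tr(b) * tr(a b a b) - tr(a b a) = y*z^2 - x*z - y
tr(a b a b a b a) = tr(a) * tr(b a b a b a) - tr(b a b a b) = x*z^3 - y*z^2 - 2*x*z + y
tr(a b a^3 b a b) = tr(a) * tr(a b a b a b a) - tr(a b a b a b) = x^2*z^3 - x*y*z^2 - 2*x^2*z - z^3 + x*y + 3*z
tr(b a^3 b a b^-1 a) = tr(a b a^3 b a) * tr(b) - tr(a b a^3 b a b) = x^3*y*z^2 - 2*x^2*y^2*z - x^2*z^3 + x*y^3 + 2*x^2*z + y^2*z + z^3 - 2*x*y - 3*z
tr(b a^3 b a b^-1 a^-1) = tr(b a^3 b a b^-1) * tr(a) - tr(b a^3 b a b^-1 a) = -x^3*y*z^2 + x^4*z + 2*x^2*y^2*z + x^2*z^3 - x^3*y - x*y^3 - 4*x^2*z - y^2*z - z^3 + 3*x*y + 3*z
next, tr(b^-1 a^-2 b a^3 b a) = tr(b a^3 b a b^-1 a^-1) * tr(a) - tr(b a^3 b a b^-1) = -x^4*y*z^2 + x^5*z + 2*x^3*y^2*z + x^3*z^3 - x^4*y - x^2*y^3 - 5*x^3*z - x*y^2*z - x*z^3 + 4*x^2*y + 5*x*z - y
next, tr(a^-1 b a^3 b a^-1 b^-1 a^-1) = tr(b^-1 a^-2 b a^3 b) * tr(a) - tr(b^-1 a^-2 b a^3 b a) = x^4*y*z^2 - x^5*z - 2*x^3*y^2*z - x^3*z^3 + x^4*y + x^2*y^3 + 5*x^3*z + x*y^2*z + x*z^3 - 4*x^2*y - 4*x*z + y

x^4*y*z^2 - x^5*z - 2*x^3*y^2*z - x^3*z^3 + x^4*y + x^2*y^3 + 5*x^3*z + x*y^2*z + x*z^3 - 4*x^2*y - 4*x*z + y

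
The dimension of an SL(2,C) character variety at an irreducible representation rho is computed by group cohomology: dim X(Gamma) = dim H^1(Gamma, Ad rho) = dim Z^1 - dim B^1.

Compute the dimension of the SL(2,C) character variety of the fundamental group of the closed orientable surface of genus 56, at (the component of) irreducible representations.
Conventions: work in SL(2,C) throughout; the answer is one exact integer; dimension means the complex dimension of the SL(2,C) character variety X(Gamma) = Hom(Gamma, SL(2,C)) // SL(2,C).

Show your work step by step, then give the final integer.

pi_1 of the closed genus-56 surface has 112 generators bound by the single product-of-commutators relator.
Unconstrained cocycle data is one sl_2 vector per generator (336 dimensions), cut by the relator condition d_2(z) = 0.
d_2 is surjective at irreducible rho (its cokernel H^2 is dual to H^0 = 0), so dim Z^1 = 336 - 3 = 333.
Coboundaries contribute dim B^1 = 3 (injective at irreducible rho).
Hence dim X = 333 - 3 = 330.

330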